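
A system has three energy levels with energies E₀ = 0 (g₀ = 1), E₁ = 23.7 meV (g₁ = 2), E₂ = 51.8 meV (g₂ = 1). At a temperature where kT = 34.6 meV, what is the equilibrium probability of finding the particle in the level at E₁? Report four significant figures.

Eᵢ/kT = 0, 0.684971, 1.49711.
Z = Σ gᵢe^(−Eᵢ/kT) = 1·e^(−0) + 2·e^(−0.684971) + 1·e^(−1.49711) = 1.00000 + 1.00821 + 0.223776 = 2.23199.
P₁ = g₁ e^(−E₁/kT) / Z = 1.00821/2.23199 = 0.4517.

0.4517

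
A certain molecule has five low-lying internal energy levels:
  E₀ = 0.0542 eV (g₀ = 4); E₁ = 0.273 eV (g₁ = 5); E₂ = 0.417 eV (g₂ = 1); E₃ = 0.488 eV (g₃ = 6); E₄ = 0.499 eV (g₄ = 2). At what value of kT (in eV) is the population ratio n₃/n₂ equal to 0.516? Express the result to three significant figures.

n₃/n₂ = (g₃/g₂) exp[−(E₃−E₂)/kT] = 0.516.
⇒ (E₃−E₂)/kT = ln((6/1)/0.516) = ln(11.628) = 2.4534.
kT = 0.071 eV / 2.4534 = 0.0289 eV.

0.0289 eV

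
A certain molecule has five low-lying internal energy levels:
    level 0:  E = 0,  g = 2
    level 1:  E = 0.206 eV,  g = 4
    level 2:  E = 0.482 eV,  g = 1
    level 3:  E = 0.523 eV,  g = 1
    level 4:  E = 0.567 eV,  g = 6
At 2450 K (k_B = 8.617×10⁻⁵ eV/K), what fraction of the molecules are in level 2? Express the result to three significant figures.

0.0249

k_BT = 8.617×10⁻⁵ × 2450 K = 0.21112 eV.
Eᵢ/kT = 0, 0.97575, 2.2831, 2.4773, 2.6857.
Z = Σ gᵢe^(−Eᵢ/kT) = 2·e^(−0) + 4·e^(−0.97575) + 1·e^(−2.2831) + 1·e^(−2.4773) + 6·e^(−2.6857) = 2.0000 + 1.5076 + 0.10197 + 0.083970 + 0.40904 = 4.1026.
P₂ = g₂ e^(−E₂/kT) / Z = 0.10197/4.1026 = 0.0249.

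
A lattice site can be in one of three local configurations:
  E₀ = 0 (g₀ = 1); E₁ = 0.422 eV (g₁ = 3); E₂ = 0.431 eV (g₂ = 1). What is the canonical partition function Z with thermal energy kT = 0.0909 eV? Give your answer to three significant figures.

Eᵢ/kT = 0, 4.6425, 4.7415.
Z = Σ gᵢe^(−Eᵢ/kT) = 1·e^(−0) + 3·e^(−4.6425) + 1·e^(−4.7415) = 1.0000 + 0.028901 + 0.0087255 = 1.0376.

Z = 1.04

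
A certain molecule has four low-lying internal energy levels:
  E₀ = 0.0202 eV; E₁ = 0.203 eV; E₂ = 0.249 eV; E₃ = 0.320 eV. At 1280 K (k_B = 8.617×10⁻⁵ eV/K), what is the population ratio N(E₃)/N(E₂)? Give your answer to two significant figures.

k_BT = 8.617×10⁻⁵ × 1280 K = 0.1103 eV.
n₃/n₂ = exp[−(E₃−E₂)/kT] = exp(−(0.071 eV)/(0.1103 eV)) = exp(-0.6437) = 0.53.

0.53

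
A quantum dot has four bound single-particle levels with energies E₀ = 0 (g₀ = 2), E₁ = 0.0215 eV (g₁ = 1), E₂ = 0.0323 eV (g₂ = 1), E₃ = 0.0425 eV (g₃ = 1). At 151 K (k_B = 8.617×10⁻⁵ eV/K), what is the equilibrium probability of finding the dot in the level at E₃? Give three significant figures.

0.0165

k_BT = 8.617×10⁻⁵ × 151 K = 0.013012 eV.
Eᵢ/kT = 0, 1.6523, 2.4823, 3.2662.
Z = Σ gᵢe^(−Eᵢ/kT) = 2·e^(−0) + 1·e^(−1.6523) + 1·e^(−2.4823) + 1·e^(−3.2662) = 2.0000 + 0.19161 + 0.083551 + 0.038151 = 2.3133.
P₃ = g₃ e^(−E₃/kT) / Z = 0.038151/2.3133 = 0.0165.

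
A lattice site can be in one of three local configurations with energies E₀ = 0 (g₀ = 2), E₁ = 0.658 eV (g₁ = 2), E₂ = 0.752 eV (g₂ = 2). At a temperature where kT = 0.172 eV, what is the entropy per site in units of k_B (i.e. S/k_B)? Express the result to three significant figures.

Eᵢ/kT = 0, 3.8256, 4.3721.
Z = Σ gᵢe^(−Eᵢ/kT) = 2·e^(−0) + 2·e^(−3.8256) + 2·e^(−4.3721) = 2.0000 + 0.043611 + 0.025249 = 2.0689.
⟨E⟩ = Σ EᵢPᵢ = 0.023048 eV.
S/k_B = ln Z + ⟨E⟩/kT = ln(2.0689) + 0.023048/0.172 = 0.72702 + 0.13400 = 0.861.

0.861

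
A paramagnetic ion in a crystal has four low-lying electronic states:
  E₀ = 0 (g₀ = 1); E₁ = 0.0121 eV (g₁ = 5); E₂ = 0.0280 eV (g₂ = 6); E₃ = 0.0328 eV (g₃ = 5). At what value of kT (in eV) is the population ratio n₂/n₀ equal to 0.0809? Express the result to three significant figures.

0.00650 eV

n₂/n₀ = (g₂/g₀) exp[−(E₂−E₀)/kT] = 0.0809.
⇒ (E₂−E₀)/kT = ln((6/1)/0.0809) = ln(74.166) = 4.3063.
kT = 0.0280 eV / 4.3063 = 0.00650 eV.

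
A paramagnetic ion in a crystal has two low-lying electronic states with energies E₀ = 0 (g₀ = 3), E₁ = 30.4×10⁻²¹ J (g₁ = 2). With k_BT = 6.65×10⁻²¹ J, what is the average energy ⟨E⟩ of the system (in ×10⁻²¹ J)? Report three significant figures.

Eᵢ/kT = 0, 4.5714.
Z = Σ gᵢe^(−Eᵢ/kT) = 3·e^(−0) + 2·e^(−4.5714) = 3.0000 + 0.020687 = 3.0207.
⟨E⟩ = Σ Eᵢ gᵢe^(−Eᵢ/kT) / Z = (0·3.0000 + 30.4·0.020687) / 3.0207 = 0.208 ×10⁻²¹ J.

0.208 ×10⁻²¹ J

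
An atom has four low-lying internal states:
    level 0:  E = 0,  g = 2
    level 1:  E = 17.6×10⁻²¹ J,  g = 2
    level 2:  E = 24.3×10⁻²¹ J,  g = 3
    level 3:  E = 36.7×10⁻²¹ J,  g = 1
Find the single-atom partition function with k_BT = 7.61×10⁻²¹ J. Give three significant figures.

Z = 2.33

Eᵢ/kT = 0, 2.3127, 3.1932, 4.8226.
Z = Σ gᵢe^(−Eᵢ/kT) = 2·e^(−0) + 2·e^(−2.3127) + 3·e^(−3.1932) + 1·e^(−4.8226) = 2.0000 + 0.19799 + 0.12312 + 0.0080458 = 2.3292.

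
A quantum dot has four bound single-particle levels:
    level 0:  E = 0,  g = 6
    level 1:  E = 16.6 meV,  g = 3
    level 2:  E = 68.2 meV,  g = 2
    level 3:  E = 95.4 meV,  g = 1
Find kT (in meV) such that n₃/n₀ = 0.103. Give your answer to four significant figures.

n₃/n₀ = (g₃/g₀) exp[−(E₃−E₀)/kT] = 0.103.
⇒ (E₃−E₀)/kT = ln((1/6)/0.103) = ln(1.61812) = 0.481265.
kT = 95.4 meV / 0.481265 = 198.2 meV.

198.2 meV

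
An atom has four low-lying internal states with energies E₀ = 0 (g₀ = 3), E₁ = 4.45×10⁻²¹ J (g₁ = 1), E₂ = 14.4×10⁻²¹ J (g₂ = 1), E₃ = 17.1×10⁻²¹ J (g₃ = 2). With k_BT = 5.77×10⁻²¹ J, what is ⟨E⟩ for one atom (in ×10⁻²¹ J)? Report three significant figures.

Eᵢ/kT = 0, 0.77123, 2.4957, 2.9636.
Z = Σ gᵢe^(−Eᵢ/kT) = 3·e^(−0) + 1·e^(−0.77123) + 1·e^(−2.4957) + 2·e^(−2.9636) = 3.0000 + 0.46244 + 0.082439 + 0.10327 = 3.6481.
⟨E⟩ = Σ Eᵢ gᵢe^(−Eᵢ/kT) / Z = (0·3.0000 + 4.45·0.46244 + 14.4·0.082439 + 17.1·0.10327) / 3.6481 = 1.37 ×10⁻²¹ J.

1.37 ×10⁻²¹ J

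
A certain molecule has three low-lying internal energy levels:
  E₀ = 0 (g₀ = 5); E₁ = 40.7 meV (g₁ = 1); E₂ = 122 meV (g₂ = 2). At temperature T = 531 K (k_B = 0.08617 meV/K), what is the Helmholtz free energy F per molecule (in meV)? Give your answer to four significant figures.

k_BT = 0.08617 × 531 K = 45.7563 meV.
Eᵢ/kT = 0, 0.889495, 2.66630.
Z = Σ gᵢe^(−Eᵢ/kT) = 5·e^(−0) + 1·e^(−0.889495) + 2·e^(−2.66630) = 5.00000 + 0.410863 + 0.139018 = 5.54988.
F = −kT ln Z = −45.7563 × ln(5.54988) = −45.7563 × 1.71378 = -78.42 meV.

-78.42 meV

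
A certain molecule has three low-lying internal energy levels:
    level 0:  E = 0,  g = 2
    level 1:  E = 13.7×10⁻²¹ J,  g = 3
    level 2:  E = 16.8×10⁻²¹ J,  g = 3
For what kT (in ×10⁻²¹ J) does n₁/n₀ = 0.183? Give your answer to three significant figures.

n₁/n₀ = (g₁/g₀) exp[−(E₁−E₀)/kT] = 0.183.
⇒ (E₁−E₀)/kT = ln((3/2)/0.183) = ln(8.1967) = 2.1037.
kT = 13.7 ×10⁻²¹ J / 2.1037 = 6.51 ×10⁻²¹ J.

6.51 ×10⁻²¹ J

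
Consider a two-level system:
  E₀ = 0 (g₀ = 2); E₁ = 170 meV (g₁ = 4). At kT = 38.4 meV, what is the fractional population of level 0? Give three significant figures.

Eᵢ/kT = 0, 4.4271.
Z = Σ gᵢe^(−Eᵢ/kT) = 2·e^(−0) + 4·e^(−4.4271) = 2.0000 + 0.047796 = 2.0478.
P₀ = g₀ e^(−E₀/kT) / Z = 2.0000/2.0478 = 0.977.

0.977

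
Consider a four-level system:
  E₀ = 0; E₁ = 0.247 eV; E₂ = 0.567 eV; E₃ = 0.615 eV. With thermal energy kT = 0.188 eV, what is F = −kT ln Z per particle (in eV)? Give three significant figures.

Eᵢ/kT = 0, 1.3138, 3.0160, 3.2713.
Z = Σ e^(−Eᵢ/kT) = e^(−0) + e^(−1.3138) + e^(−3.0160) + e^(−3.2713) = 1.0000 + 0.26880 + 0.048997 + 0.037957 = 1.3558.
F = −kT ln Z = −0.188 × ln(1.3558) = −0.188 × 0.30439 = -0.0572 eV.

-0.0572 eV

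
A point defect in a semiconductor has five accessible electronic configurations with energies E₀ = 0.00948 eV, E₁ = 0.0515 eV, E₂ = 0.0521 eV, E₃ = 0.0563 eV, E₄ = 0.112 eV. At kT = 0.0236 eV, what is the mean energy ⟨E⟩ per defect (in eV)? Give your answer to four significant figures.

Eᵢ/kT = 0.401695, 2.18220, 2.20763, 2.38559, 4.74576.
Z = Σ e^(−Eᵢ/kT) = e^(−0.401695) + e^(−2.18220) + e^(−2.20763) + e^(−2.38559) + e^(−4.74576) = 0.669185 + 0.112793 + 0.109961 + 0.0920347 + 0.00868846 = 0.992662.
⟨E⟩ = Σ Eᵢ e^(−Eᵢ/kT) / Z = (0.00948·0.669185 + 0.0515·0.112793 + 0.0521·0.109961 + 0.0563·0.0920347 + 0.112·0.00868846) / 0.992662 = 0.02421 eV.

0.02421 eV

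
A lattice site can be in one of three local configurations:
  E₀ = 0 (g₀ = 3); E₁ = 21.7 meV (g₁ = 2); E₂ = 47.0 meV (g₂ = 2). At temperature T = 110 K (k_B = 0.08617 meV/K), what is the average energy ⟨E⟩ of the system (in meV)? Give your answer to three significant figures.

1.57 meV

k_BT = 0.08617 × 110 K = 9.4787 meV.
Eᵢ/kT = 0, 2.2893, 4.9585.
Z = Σ gᵢe^(−Eᵢ/kT) = 3·e^(−0) + 2·e^(−2.2893) + 2·e^(−4.9585) = 3.0000 + 0.20267 + 0.014047 = 3.2167.
⟨E⟩ = Σ Eᵢ gᵢe^(−Eᵢ/kT) / Z = (0·3.0000 + 21.7·0.20267 + 47.0·0.014047) / 3.2167 = 1.57 meV.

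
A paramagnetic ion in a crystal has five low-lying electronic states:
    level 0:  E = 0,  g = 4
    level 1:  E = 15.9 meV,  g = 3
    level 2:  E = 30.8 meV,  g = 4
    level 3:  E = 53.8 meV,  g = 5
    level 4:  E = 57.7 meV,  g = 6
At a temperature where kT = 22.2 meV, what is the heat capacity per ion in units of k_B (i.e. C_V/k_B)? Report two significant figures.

Eᵢ/kT = 0, 0.7162, 1.387, 2.423, 2.599.
Z = Σ gᵢe^(−Eᵢ/kT) = 4·e^(−0) + 3·e^(−0.7162) + 4·e^(−1.387) + 5·e^(−2.423) + 6·e^(−2.599) = 4.000 + 1.466 + 0.9993 + 0.4433 + 0.4461 = 7.355.
⟨E⟩ = 14.10 meV, ⟨E²⟩ = 555.7 meV².
C_V/k_B = (⟨E²⟩ − ⟨E⟩²)/(kT)² = (555.7 − 198.8)/492.8 = 0.72.

0.72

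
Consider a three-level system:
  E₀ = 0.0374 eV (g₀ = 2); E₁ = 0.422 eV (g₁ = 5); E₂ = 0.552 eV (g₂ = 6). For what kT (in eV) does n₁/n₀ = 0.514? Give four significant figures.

0.2431 eV

n₁/n₀ = (g₁/g₀) exp[−(E₁−E₀)/kT] = 0.514.
⇒ (E₁−E₀)/kT = ln((5/2)/0.514) = ln(4.86381) = 1.58182.
kT = 0.3846 eV / 1.58182 = 0.2431 eV.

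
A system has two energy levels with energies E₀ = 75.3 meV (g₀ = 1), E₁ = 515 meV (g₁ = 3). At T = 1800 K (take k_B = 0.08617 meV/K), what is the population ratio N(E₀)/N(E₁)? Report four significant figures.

k_BT = 0.08617 × 1800 K = 155.106 meV.
n₀/n₁ = (g₀/g₁) exp[−(E₀−E₁)/kT] = (1/3) × exp(−(-439.7 meV)/(155.106 meV)) = (1/3) × exp(2.83484) = 5.676.

5.676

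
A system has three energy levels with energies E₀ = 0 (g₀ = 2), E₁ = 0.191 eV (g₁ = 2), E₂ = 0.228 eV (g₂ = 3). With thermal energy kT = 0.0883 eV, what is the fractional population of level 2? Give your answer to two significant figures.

Eᵢ/kT = 0, 2.163, 2.582.
Z = Σ gᵢe^(−Eᵢ/kT) = 2·e^(−0) + 2·e^(−2.163) + 3·e^(−2.582) = 2.000 + 0.2300 + 0.2269 = 2.457.
P₂ = g₂ e^(−E₂/kT) / Z = 0.2269/2.457 = 0.092.

0.092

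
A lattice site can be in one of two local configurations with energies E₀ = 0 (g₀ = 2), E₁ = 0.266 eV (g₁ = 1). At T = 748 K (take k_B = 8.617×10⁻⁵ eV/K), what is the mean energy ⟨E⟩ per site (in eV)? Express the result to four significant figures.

0.002128 eV

k_BT = 8.617×10⁻⁵ × 748 K = 0.0644552 eV.
Eᵢ/kT = 0, 4.12690.
Z = Σ gᵢe^(−Eᵢ/kT) = 2·e^(−0) + 1·e^(−4.12690) = 2.00000 + 0.0161328 = 2.01613.
⟨E⟩ = Σ Eᵢ gᵢe^(−Eᵢ/kT) / Z = (0·2.00000 + 0.266·0.0161328) / 2.01613 = 0.002128 eV.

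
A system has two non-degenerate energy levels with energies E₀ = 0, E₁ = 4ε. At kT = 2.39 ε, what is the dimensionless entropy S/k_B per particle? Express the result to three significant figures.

Eᵢ/kT = 0, 1.6736.
Z = Σ e^(−Eᵢ/kT) = e^(−0) + e^(−1.6736) = 1.0000 + 0.18757 = 1.1876.
⟨E⟩ = Σ EᵢPᵢ = 0.63176 ε.
S/k_B = ln Z + ⟨E⟩/kT = ln(1.1876) + 0.63176/2.39 = 0.17193 + 0.26433 = 0.436.

0.436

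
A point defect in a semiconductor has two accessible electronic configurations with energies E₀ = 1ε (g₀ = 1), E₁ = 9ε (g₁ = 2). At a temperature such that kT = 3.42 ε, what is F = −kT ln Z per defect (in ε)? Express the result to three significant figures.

Eᵢ/kT = 0.29240, 2.6316.
Z = Σ gᵢe^(−Eᵢ/kT) = 1·e^(−0.29240) + 2·e^(−2.6316) = 0.74647 + 0.14393 = 0.89040.
F = −kT ln Z = −3.42 × ln(0.89040) = −3.42 × -0.11608 = 0.397 ε.

0.397 ε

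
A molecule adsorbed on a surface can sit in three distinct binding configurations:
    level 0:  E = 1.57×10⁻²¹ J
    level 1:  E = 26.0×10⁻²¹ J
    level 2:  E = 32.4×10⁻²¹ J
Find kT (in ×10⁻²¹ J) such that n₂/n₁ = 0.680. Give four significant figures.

n₂/n₁ = exp[−(E₂−E₁)/kT] = 0.680.
⇒ (E₂−E₁)/kT = ln(1/0.680) = ln(1.47059) = 0.385664.
kT = 6.4 ×10⁻²¹ J / 0.385664 = 16.59 ×10⁻²¹ J.

16.59 ×10⁻²¹ J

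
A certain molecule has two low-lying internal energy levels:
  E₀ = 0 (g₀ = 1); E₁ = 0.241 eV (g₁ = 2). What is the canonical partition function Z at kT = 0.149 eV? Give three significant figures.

Z = 1.40

Eᵢ/kT = 0, 1.6174.
Z = Σ gᵢe^(−Eᵢ/kT) = 1·e^(−0) + 2·e^(−1.6174) = 1.0000 + 0.39683 = 1.3968.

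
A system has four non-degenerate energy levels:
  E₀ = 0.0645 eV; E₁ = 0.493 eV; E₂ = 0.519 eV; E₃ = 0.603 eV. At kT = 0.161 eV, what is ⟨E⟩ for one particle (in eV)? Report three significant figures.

Eᵢ/kT = 0.40062, 3.0621, 3.2236, 3.7453.
Z = Σ e^(−Eᵢ/kT) = e^(−0.40062) + e^(−3.0621) + e^(−3.2236) + e^(−3.7453) = 0.66990 + 0.046789 + 0.039811 + 0.023629 = 0.78013.
⟨E⟩ = Σ Eᵢ e^(−Eᵢ/kT) / Z = (0.0645·0.66990 + 0.493·0.046789 + 0.519·0.039811 + 0.603·0.023629) / 0.78013 = 0.130 eV.

0.130 eV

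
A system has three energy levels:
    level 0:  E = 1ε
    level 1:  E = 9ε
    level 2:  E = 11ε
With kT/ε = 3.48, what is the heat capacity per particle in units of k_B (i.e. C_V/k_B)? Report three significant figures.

0.746

Eᵢ/kT = 0.28736, 2.5862, 3.1609.
Z = Σ e^(−Eᵢ/kT) = e^(−0.28736) + e^(−2.5862) + e^(−3.1609) = 0.75024 + 0.075306 + 0.042388 = 0.86793.
⟨E⟩ = 2.1825 ε, ⟨E²⟩ = 13.802 ε².
C_V/k_B = (⟨E²⟩ − ⟨E⟩²)/(kT)² = (13.802 − 4.7633)/12.110 = 0.746.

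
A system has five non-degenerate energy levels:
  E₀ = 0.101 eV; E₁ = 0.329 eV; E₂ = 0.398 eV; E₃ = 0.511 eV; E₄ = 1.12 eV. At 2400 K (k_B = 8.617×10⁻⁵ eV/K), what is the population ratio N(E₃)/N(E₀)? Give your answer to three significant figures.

k_BT = 8.617×10⁻⁵ × 2400 K = 0.20681 eV.
n₃/n₀ = exp[−(E₃−E₀)/kT] = exp(−(0.410 eV)/(0.20681 eV)) = exp(-1.9825) = 0.138.

0.138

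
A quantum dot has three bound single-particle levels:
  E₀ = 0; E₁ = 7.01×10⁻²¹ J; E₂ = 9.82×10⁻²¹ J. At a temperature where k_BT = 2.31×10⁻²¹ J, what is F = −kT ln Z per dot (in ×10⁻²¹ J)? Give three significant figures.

-0.140 ×10⁻²¹ J

Eᵢ/kT = 0, 3.0346, 4.2511.
Z = Σ e^(−Eᵢ/kT) = e^(−0) + e^(−3.0346) + e^(−4.2511) = 1.0000 + 0.048094 + 0.014249 = 1.0623.
F = −kT ln Z = −2.31 × ln(1.0623) = −2.31 × 0.060436 = -0.140 ×10⁻²¹ J.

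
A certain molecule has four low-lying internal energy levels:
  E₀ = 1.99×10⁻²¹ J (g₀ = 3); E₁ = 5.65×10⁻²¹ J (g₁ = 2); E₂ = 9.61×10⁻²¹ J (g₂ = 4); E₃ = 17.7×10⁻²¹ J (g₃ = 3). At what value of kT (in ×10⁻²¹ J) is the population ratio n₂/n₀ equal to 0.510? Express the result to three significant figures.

n₂/n₀ = (g₂/g₀) exp[−(E₂−E₀)/kT] = 0.510.
⇒ (E₂−E₀)/kT = ln((4/3)/0.510) = ln(2.6144) = 0.96103.
kT = 7.62 ×10⁻²¹ J / 0.96103 = 7.93 ×10⁻²¹ J.

7.93 ×10⁻²¹ J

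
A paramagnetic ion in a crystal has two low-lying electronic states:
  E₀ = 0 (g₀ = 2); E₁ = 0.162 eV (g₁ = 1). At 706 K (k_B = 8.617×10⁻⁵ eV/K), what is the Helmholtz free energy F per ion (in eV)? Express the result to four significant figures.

-0.04425 eV

k_BT = 8.617×10⁻⁵ × 706 K = 0.0608360 eV.
Eᵢ/kT = 0, 2.66290.
Z = Σ gᵢe^(−Eᵢ/kT) = 2·e^(−0) + 1·e^(−2.66290) = 2.00000 + 0.0697457 = 2.06975.
F = −kT ln Z = −0.0608360 × ln(2.06975) = −0.0608360 × 0.727428 = -0.04425 eV.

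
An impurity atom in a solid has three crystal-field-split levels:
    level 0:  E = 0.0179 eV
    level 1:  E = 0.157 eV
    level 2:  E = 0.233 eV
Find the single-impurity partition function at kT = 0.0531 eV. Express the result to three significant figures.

Z = 0.778

Eᵢ/kT = 0.33710, 2.9567, 4.3879.
Z = Σ e^(−Eᵢ/kT) = e^(−0.33710) + e^(−2.9567) + e^(−4.3879) = 0.71384 + 0.051990 + 0.012427 = 0.77826.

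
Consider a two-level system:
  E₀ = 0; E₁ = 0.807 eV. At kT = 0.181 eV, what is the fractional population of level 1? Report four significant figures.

Eᵢ/kT = 0, 4.45856.
Z = Σ e^(−Eᵢ/kT) = e^(−0) + e^(−4.45856) = 1.00000 + 0.0115790 = 1.01158.
P₁ = e^(−E₁/kT) / Z = 0.0115790/1.01158 = 0.01145.

0.01145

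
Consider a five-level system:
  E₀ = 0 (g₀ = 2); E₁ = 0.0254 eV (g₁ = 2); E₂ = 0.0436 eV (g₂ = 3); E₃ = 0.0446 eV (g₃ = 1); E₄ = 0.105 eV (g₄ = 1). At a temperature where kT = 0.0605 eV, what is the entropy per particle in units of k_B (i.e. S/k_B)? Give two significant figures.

2.1

Eᵢ/kT = 0, 0.4198, 0.7207, 0.7372, 1.736.
Z = Σ gᵢe^(−Eᵢ/kT) = 2·e^(−0) + 2·e^(−0.4198) + 3·e^(−0.7207) + 1·e^(−0.7372) + 1·e^(−1.736) = 2.000 + 1.314 + 1.459 + 0.4785 + 0.1762 = 5.428.
⟨E⟩ = Σ EᵢPᵢ = 0.02521 eV.
S/k_B = ln Z + ⟨E⟩/kT = ln(5.428) + 0.02521/0.0605 = 1.692 + 0.4167 = 2.1.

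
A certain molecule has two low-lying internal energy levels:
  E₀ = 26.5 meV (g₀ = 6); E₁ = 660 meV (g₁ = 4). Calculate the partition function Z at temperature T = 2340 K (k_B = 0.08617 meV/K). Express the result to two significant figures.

Z = 5.4

k_BT = 0.08617 × 2340 K = 201.6 meV.
Eᵢ/kT = 0.1314, 3.274.
Z = Σ gᵢe^(−Eᵢ/kT) = 6·e^(−0.1314) + 4·e^(−3.274) = 5.261 + 0.1514 = 5.412.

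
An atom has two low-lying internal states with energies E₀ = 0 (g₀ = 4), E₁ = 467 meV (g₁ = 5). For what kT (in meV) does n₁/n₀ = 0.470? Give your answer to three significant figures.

n₁/n₀ = (g₁/g₀) exp[−(E₁−E₀)/kT] = 0.470.
⇒ (E₁−E₀)/kT = ln((5/4)/0.470) = ln(2.6596) = 0.97818.
kT = 467 meV / 0.97818 = 477 meV.

477 meV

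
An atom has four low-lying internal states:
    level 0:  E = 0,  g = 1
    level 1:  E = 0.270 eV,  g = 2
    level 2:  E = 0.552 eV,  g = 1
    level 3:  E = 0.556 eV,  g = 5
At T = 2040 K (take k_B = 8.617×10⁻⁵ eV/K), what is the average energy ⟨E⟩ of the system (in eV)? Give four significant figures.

0.1529 eV

k_BT = 8.617×10⁻⁵ × 2040 K = 0.175787 eV.
Eᵢ/kT = 0, 1.53595, 3.14016, 3.16292.
Z = Σ gᵢe^(−Eᵢ/kT) = 1·e^(−0) + 2·e^(−1.53595) + 1·e^(−3.14016) + 5·e^(−3.16292) = 1.00000 + 0.430502 + 0.0432759 + 0.211510 = 1.68529.
⟨E⟩ = Σ Eᵢ gᵢe^(−Eᵢ/kT) / Z = (0·1.00000 + 0.270·0.430502 + 0.552·0.0432759 + 0.556·0.211510) / 1.68529 = 0.1529 eV.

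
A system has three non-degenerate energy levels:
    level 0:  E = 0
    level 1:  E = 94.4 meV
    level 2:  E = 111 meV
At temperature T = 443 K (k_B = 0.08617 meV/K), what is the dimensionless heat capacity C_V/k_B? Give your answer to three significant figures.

0.754

k_BT = 0.08617 × 443 K = 38.173 meV.
Eᵢ/kT = 0, 2.4730, 2.9078.
Z = Σ e^(−Eᵢ/kT) = e^(−0) + e^(−2.4730) + e^(−2.9078) = 1.0000 + 0.084331 + 0.054596 = 1.1389.
⟨E⟩ = 12.311 meV, ⟨E²⟩ = 1250.5 meV².
C_V/k_B = (⟨E²⟩ − ⟨E⟩²)/(kT)² = (1250.5 − 151.56)/1457.2 = 0.754.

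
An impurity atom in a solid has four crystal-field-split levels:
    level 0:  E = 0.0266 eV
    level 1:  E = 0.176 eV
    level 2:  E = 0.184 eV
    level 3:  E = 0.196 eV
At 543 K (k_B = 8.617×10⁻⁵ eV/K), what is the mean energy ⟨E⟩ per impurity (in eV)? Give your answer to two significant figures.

k_BT = 8.617×10⁻⁵ × 543 K = 0.04679 eV.
Eᵢ/kT = 0.5685, 3.761, 3.932, 4.189.
Z = Σ e^(−Eᵢ/kT) = e^(−0.5685) + e^(−3.761) + e^(−3.932) + e^(−4.189) = 0.5664 + 0.02326 + 0.01960 + 0.01516 = 0.6244.
⟨E⟩ = Σ Eᵢ e^(−Eᵢ/kT) / Z = (0.0266·0.5664 + 0.176·0.02326 + 0.184·0.01960 + 0.196·0.01516) / 0.6244 = 0.041 eV.

0.041 eV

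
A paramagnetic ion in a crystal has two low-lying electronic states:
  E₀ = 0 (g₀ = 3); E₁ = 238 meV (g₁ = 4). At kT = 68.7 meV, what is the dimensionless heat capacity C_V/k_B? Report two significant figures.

Eᵢ/kT = 0, 3.464.
Z = Σ gᵢe^(−Eᵢ/kT) = 3·e^(−0) + 4·e^(−3.464) = 3.000 + 0.1252 = 3.125.
⟨E⟩ = 9.535 meV, ⟨E²⟩ = 2269 meV².
C_V/k_B = (⟨E²⟩ − ⟨E⟩²)/(kT)² = (2269 − 90.92)/4720 = 0.46.

0.46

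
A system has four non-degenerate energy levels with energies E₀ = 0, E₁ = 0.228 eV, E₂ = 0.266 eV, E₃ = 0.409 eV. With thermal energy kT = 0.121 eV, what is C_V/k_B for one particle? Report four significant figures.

0.8818

Eᵢ/kT = 0, 1.88430, 2.19835, 3.38017.
Z = Σ e^(−Eᵢ/kT) = e^(−0) + e^(−1.88430) + e^(−2.19835) + e^(−3.38017) = 1.00000 + 0.151935 + 0.110986 + 0.0340417 = 1.29696.
⟨E⟩ = 0.0602073 eV, ⟨E²⟩ = 0.0165353 eV².
C_V/k_B = (⟨E²⟩ − ⟨E⟩²)/(kT)² = (0.0165353 − 0.00362492)/0.0146410 = 0.8818.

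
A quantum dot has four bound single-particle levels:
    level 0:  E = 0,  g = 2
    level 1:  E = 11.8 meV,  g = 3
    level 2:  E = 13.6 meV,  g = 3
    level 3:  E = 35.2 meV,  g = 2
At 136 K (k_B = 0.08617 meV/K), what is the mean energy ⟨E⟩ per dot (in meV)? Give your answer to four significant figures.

k_BT = 0.08617 × 136 K = 11.7191 meV.
Eᵢ/kT = 0, 1.00690, 1.16050, 3.00364.
Z = Σ gᵢe^(−Eᵢ/kT) = 2·e^(−0) + 3·e^(−1.00690) + 3·e^(−1.16050) + 2·e^(−3.00364) = 2.00000 + 1.09605 + 0.939988 + 0.0992123 = 4.13525.
⟨E⟩ = Σ Eᵢ gᵢe^(−Eᵢ/kT) / Z = (0·2.00000 + 11.8·1.09605 + 13.6·0.939988 + 35.2·0.0992123) / 4.13525 = 7.064 meV.

7.064 meV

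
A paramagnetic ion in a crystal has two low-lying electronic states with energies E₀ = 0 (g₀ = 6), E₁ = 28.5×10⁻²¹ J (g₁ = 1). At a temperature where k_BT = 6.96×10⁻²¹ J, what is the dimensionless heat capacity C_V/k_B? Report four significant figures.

0.04630

Eᵢ/kT = 0, 4.09483.
Z = Σ gᵢe^(−Eᵢ/kT) = 6·e^(−0) + 1·e^(−4.09483) = 6.00000 + 0.0166586 = 6.01666.
⟨E⟩ = 0.0789092, ⟨E²⟩ = 2.24891.
C_V/k_B = (⟨E²⟩ − ⟨E⟩²)/(kT)² = (2.24891 − 0.00622666)/48.4416 = 0.04630.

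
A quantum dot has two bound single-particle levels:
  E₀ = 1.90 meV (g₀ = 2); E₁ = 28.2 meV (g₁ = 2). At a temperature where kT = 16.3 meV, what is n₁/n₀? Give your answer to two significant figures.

0.20

n₁/n₀ = (g₁/g₀) exp[−(E₁−E₀)/kT] = (2/2) × exp(−(26.30 meV)/(16.3 meV)) = (2/2) × exp(-1.613) = 0.20.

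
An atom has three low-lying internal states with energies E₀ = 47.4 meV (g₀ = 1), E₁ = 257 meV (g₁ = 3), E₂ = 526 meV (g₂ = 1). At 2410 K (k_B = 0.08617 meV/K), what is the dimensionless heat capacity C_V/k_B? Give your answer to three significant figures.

0.380

k_BT = 0.08617 × 2410 K = 207.67 meV.
Eᵢ/kT = 0.22825, 1.2375, 2.5329.
Z = Σ gᵢe^(−Eᵢ/kT) = 1·e^(−0.22825) + 3·e^(−1.2375) + 1·e^(−2.5329) = 0.79593 + 0.87033 + 0.079428 = 1.7457.
⟨E⟩ = 173.67 meV, ⟨E²⟩ = 46542 meV².
C_V/k_B = (⟨E²⟩ − ⟨E⟩²)/(kT)² = (46542 − 30161)/43127 = 0.380.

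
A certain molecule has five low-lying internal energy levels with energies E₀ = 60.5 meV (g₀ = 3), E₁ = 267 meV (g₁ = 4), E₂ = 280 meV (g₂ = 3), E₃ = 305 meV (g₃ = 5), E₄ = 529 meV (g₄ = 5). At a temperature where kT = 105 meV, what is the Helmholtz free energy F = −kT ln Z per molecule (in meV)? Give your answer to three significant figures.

-96.9 meV

Eᵢ/kT = 0.57619, 2.5429, 2.6667, 2.9048, 5.0381.
Z = Σ gᵢe^(−Eᵢ/kT) = 3·e^(−0.57619) + 4·e^(−2.5429) + 3·e^(−2.6667) + 5·e^(−2.9048) + 5·e^(−5.0381) = 1.6861 + 0.31455 + 0.20844 + 0.27380 + 0.032430 = 2.5153.
F = −kT ln Z = −105 × ln(2.5153) = −105 × 0.92239 = -96.9 meV.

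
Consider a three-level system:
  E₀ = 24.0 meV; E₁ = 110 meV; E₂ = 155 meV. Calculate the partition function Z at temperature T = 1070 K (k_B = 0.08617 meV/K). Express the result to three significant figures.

Z = 1.26

k_BT = 0.08617 × 1070 K = 92.202 meV.
Eᵢ/kT = 0.26030, 1.1930, 1.6811.
Z = Σ e^(−Eᵢ/kT) = e^(−0.26030) + e^(−1.1930) + e^(−1.6811) = 0.77082 + 0.30331 + 0.18617 = 1.2603.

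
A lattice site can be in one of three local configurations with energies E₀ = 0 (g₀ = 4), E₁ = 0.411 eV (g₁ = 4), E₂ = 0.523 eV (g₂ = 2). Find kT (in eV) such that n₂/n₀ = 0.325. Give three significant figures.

1.21 eV

n₂/n₀ = (g₂/g₀) exp[−(E₂−E₀)/kT] = 0.325.
⇒ (E₂−E₀)/kT = ln((2/4)/0.325) = ln(1.5385) = 0.43081.
kT = 0.523 eV / 0.43081 = 1.21 eV.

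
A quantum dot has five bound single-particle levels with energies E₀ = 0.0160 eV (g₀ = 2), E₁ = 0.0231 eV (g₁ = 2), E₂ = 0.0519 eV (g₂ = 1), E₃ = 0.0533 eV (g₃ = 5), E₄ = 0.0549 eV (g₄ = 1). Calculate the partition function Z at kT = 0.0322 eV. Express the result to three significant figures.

Eᵢ/kT = 0.49689, 0.71739, 1.6118, 1.6553, 1.7050.
Z = Σ gᵢe^(−Eᵢ/kT) = 2·e^(−0.49689) + 2·e^(−0.71739) + 1·e^(−1.6118) + 5·e^(−1.6553) + 1·e^(−1.7050) = 1.2168 + 0.97605 + 0.19953 + 0.95517 + 0.18177 = 3.5293.

Z = 3.53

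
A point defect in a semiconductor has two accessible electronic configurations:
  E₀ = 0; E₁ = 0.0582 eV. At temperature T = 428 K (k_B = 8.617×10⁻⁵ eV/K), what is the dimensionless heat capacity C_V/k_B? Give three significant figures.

0.353

k_BT = 8.617×10⁻⁵ × 428 K = 0.036881 eV.
Eᵢ/kT = 0, 1.5780.
Z = Σ e^(−Eᵢ/kT) = e^(−0) + e^(−1.5780) = 1.0000 + 0.20639 = 1.2064.
⟨E⟩ = 0.0099568 eV, ⟨E²⟩ = 0.00057949 eV².
C_V/k_B = (⟨E²⟩ − ⟨E⟩²)/(kT)² = (0.00057949 − 0.000099138)/0.0013602 = 0.353.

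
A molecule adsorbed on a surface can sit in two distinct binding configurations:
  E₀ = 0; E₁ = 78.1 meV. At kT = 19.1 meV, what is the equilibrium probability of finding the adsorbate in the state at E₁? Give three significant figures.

0.0165

Eᵢ/kT = 0, 4.0890.
Z = Σ e^(−Eᵢ/kT) = e^(−0) + e^(−4.0890) = 1.0000 + 0.016756 = 1.0168.
P₁ = e^(−E₁/kT) / Z = 0.016756/1.0168 = 0.0165.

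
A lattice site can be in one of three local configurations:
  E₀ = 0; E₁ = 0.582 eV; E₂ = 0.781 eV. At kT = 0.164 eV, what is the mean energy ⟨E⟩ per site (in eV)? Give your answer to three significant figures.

Eᵢ/kT = 0, 3.5488, 4.7622.
Z = Σ e^(−Eᵢ/kT) = e^(−0) + e^(−3.5488) + e^(−4.7622) = 1.0000 + 0.028759 + 0.0085468 = 1.0373.
⟨E⟩ = Σ Eᵢ e^(−Eᵢ/kT) / Z = (0·1.0000 + 0.582·0.028759 + 0.781·0.0085468) / 1.0373 = 0.0226 eV.

0.0226 eV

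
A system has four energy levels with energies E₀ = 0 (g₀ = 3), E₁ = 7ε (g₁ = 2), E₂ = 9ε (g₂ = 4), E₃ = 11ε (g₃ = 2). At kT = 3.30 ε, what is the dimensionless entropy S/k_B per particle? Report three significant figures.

Eᵢ/kT = 0, 2.1212, 2.7273, 3.3333.
Z = Σ gᵢe^(−Eᵢ/kT) = 3·e^(−0) + 2·e^(−2.1212) + 4·e^(−2.7273) + 2·e^(−3.3333) = 3.0000 + 0.23978 + 0.26158 + 0.071350 = 3.5727.
⟨E⟩ = Σ EᵢPᵢ = 1.3484 ε.
S/k_B = ln Z + ⟨E⟩/kT = ln(3.5727) + 1.3484/3.30 = 1.2733 + 0.40861 = 1.68.

1.68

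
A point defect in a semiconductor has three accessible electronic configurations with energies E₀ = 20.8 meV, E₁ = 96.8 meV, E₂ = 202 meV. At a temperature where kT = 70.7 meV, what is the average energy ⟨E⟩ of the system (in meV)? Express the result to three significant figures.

Eᵢ/kT = 0.29420, 1.3692, 2.8571.
Z = Σ e^(−Eᵢ/kT) = e^(−0.29420) + e^(−1.3692) + e^(−2.8571) = 0.74513 + 0.25431 + 0.057435 = 1.0569.
⟨E⟩ = Σ Eᵢ e^(−Eᵢ/kT) / Z = (20.8·0.74513 + 96.8·0.25431 + 202·0.057435) / 1.0569 = 48.9 meV.

48.9 meV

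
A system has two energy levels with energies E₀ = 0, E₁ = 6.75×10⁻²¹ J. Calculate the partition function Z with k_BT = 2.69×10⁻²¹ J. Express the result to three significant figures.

Eᵢ/kT = 0, 2.5093.
Z = Σ e^(−Eᵢ/kT) = e^(−0) + e^(−2.5093) = 1.0000 + 0.081325 = 1.0813.

Z = 1.08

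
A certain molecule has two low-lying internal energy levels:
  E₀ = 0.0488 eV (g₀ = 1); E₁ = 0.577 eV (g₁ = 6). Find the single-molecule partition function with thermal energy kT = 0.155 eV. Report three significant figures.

Z = 0.875

Eᵢ/kT = 0.31484, 3.7226.
Z = Σ gᵢe^(−Eᵢ/kT) = 1·e^(−0.31484) + 6·e^(−3.7226) = 0.72991 + 0.14503 = 0.87494.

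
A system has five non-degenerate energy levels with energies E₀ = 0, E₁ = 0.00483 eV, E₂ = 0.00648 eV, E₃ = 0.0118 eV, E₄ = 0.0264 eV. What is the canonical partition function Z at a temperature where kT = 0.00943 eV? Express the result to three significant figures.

Z = 2.45

Eᵢ/kT = 0, 0.51220, 0.68717, 1.2513, 2.7996.
Z = Σ e^(−Eᵢ/kT) = e^(−0) + e^(−0.51220) + e^(−0.68717) + e^(−1.2513) + e^(−2.7996) = 1.0000 + 0.59918 + 0.50300 + 0.28613 + 0.060834 = 2.4491.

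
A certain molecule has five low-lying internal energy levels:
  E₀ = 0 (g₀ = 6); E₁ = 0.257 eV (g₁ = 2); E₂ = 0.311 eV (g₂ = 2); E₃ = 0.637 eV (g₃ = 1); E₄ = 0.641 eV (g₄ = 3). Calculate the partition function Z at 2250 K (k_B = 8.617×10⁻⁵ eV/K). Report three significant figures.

k_BT = 8.617×10⁻⁵ × 2250 K = 0.19388 eV.
Eᵢ/kT = 0, 1.3256, 1.6041, 3.2855, 3.3062.
Z = Σ gᵢe^(−Eᵢ/kT) = 6·e^(−0) + 2·e^(−1.3256) + 2·e^(−1.6041) + 1·e^(−3.2855) + 3·e^(−3.3062) = 6.0000 + 0.53129 + 0.40214 + 0.037422 + 0.10997 = 7.0808.

Z = 7.08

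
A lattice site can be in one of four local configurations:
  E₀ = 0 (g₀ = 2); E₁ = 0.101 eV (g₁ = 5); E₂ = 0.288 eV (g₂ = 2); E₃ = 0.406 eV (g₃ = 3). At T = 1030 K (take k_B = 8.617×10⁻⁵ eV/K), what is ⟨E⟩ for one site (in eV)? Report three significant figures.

k_BT = 8.617×10⁻⁵ × 1030 K = 0.088755 eV.
Eᵢ/kT = 0, 1.1380, 3.2449, 4.5744.
Z = Σ gᵢe^(−Eᵢ/kT) = 2·e^(−0) + 5·e^(−1.1380) + 2·e^(−3.2449) + 3·e^(−4.5744) = 2.0000 + 1.6023 + 0.077945 + 0.030937 = 3.7112.
⟨E⟩ = Σ Eᵢ gᵢe^(−Eᵢ/kT) / Z = (0·2.0000 + 0.101·1.6023 + 0.288·0.077945 + 0.406·0.030937) / 3.7112 = 0.0530 eV.

0.0530 eV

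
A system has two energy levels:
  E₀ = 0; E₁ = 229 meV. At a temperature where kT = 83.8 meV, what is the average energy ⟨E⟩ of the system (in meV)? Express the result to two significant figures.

14 meV

Eᵢ/kT = 0, 2.733.
Z = Σ e^(−Eᵢ/kT) = e^(−0) + e^(−2.733) = 1.000 + 0.06502 = 1.065.
⟨E⟩ = Σ Eᵢ e^(−Eᵢ/kT) / Z = (0·1.000 + 229·0.06502) / 1.065 = 14 meV.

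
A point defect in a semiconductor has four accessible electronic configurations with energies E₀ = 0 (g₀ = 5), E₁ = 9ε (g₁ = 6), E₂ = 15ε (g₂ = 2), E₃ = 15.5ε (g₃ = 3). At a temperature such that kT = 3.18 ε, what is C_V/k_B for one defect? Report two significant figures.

0.65

Eᵢ/kT = 0, 2.830, 4.717, 4.874.
Z = Σ gᵢe^(−Eᵢ/kT) = 5·e^(−0) + 6·e^(−2.830) + 2·e^(−4.717) + 3·e^(−4.874) = 5.000 + 0.3541 + 0.01788 + 0.02293 = 5.395.
⟨E⟩ = 0.7063 ε, ⟨E²⟩ = 7.083 ε².
C_V/k_B = (⟨E²⟩ − ⟨E⟩²)/(kT)² = (7.083 − 0.4989)/10.11 = 0.65.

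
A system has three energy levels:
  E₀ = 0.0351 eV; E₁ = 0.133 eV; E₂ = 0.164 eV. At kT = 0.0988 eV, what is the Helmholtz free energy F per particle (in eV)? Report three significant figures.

Eᵢ/kT = 0.35526, 1.3462, 1.6599.
Z = Σ e^(−Eᵢ/kT) = e^(−0.35526) + e^(−1.3462) + e^(−1.6599) = 0.70099 + 0.26023 + 0.19016 = 1.1514.
F = −kT ln Z = −0.0988 × ln(1.1514) = −0.0988 × 0.14098 = -0.0139 eV.

-0.0139 eV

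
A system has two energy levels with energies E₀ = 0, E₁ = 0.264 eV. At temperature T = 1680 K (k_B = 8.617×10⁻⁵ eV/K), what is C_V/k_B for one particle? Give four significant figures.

k_BT = 8.617×10⁻⁵ × 1680 K = 0.144766 eV.
Eᵢ/kT = 0, 1.82363.
Z = Σ e^(−Eᵢ/kT) = e^(−0) + e^(−1.82363) = 1.00000 + 0.161439 = 1.16144.
⟨E⟩ = 0.0366957 eV, ⟨E²⟩ = 0.00968767 eV².
C_V/k_B = (⟨E²⟩ − ⟨E⟩²)/(kT)² = (0.00968767 − 0.00134657)/0.0209572 = 0.3980.

0.3980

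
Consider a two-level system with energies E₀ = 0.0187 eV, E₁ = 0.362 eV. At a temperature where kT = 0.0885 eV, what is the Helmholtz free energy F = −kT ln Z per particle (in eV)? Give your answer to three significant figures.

0.0169 eV

Eᵢ/kT = 0.21130, 4.0904.
Z = Σ e^(−Eᵢ/kT) = e^(−0.21130) + e^(−4.0904) = 0.80953 + 0.016733 = 0.82626.
F = −kT ln Z = −0.0885 × ln(0.82626) = −0.0885 × -0.19085 = 0.0169 eV.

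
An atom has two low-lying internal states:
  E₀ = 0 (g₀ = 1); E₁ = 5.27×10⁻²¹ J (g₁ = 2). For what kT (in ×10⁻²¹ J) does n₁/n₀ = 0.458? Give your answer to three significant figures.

n₁/n₀ = (g₁/g₀) exp[−(E₁−E₀)/kT] = 0.458.
⇒ (E₁−E₀)/kT = ln((2/1)/0.458) = ln(4.3668) = 1.4740.
kT = 5.27 ×10⁻²¹ J / 1.4740 = 3.58 ×10⁻²¹ J.

3.58 ×10⁻²¹ J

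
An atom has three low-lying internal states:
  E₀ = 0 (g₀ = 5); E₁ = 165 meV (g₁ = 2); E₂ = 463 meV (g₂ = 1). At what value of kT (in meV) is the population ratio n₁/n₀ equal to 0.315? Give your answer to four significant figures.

n₁/n₀ = (g₁/g₀) exp[−(E₁−E₀)/kT] = 0.315.
⇒ (E₁−E₀)/kT = ln((2/5)/0.315) = ln(1.26984) = 0.238891.
kT = 165 meV / 0.238891 = 690.7 meV.

690.7 meV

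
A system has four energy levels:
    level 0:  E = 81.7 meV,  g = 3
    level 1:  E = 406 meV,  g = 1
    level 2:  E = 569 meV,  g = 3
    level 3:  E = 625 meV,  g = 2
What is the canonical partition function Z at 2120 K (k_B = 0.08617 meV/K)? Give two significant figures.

Z = 2.2

k_BT = 0.08617 × 2120 K = 182.7 meV.
Eᵢ/kT = 0.4472, 2.222, 3.114, 3.421.
Z = Σ gᵢe^(−Eᵢ/kT) = 3·e^(−0.4472) + 1·e^(−2.222) + 3·e^(−3.114) + 2·e^(−3.421) = 1.918 + 0.1084 + 0.1333 + 0.06536 = 2.225.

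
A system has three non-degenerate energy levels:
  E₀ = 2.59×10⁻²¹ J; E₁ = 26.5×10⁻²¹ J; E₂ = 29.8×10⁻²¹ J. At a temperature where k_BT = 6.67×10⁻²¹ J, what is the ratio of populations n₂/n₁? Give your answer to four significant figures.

0.6097

n₂/n₁ = exp[−(E₂−E₁)/kT] = exp(−(3.3 ×10⁻²¹ J)/(6.67 ×10⁻²¹ J)) = exp(-0.494753) = 0.6097.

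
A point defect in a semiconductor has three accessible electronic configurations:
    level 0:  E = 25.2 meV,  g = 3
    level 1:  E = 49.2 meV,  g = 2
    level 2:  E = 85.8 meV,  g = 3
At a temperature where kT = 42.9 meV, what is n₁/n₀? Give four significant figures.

n₁/n₀ = (g₁/g₀) exp[−(E₁−E₀)/kT] = (2/3) × exp(−(24.0 meV)/(42.9 meV)) = (2/3) × exp(-0.559441) = 0.3810.

0.3810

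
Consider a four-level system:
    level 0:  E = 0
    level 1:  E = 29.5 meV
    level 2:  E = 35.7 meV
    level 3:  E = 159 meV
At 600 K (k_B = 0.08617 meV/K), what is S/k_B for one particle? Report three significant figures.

1.13

k_BT = 0.08617 × 600 K = 51.702 meV.
Eᵢ/kT = 0, 0.57058, 0.69050, 3.0753.
Z = Σ e^(−Eᵢ/kT) = e^(−0) + e^(−0.57058) + e^(−0.69050) + e^(−3.0753) = 1.0000 + 0.56520 + 0.50133 + 0.046176 = 2.1127.
⟨E⟩ = Σ EᵢPᵢ = 19.839 meV.
S/k_B = ln Z + ⟨E⟩/kT = ln(2.1127) + 19.839/51.702 = 0.74797 + 0.38372 = 1.13.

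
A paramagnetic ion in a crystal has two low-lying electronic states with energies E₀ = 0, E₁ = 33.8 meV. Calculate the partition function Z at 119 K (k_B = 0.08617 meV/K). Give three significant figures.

Z = 1.04

k_BT = 0.08617 × 119 K = 10.254 meV.
Eᵢ/kT = 0, 3.2963.
Z = Σ e^(−Eᵢ/kT) = e^(−0) + e^(−3.2963) = 1.0000 + 0.037020 = 1.0370.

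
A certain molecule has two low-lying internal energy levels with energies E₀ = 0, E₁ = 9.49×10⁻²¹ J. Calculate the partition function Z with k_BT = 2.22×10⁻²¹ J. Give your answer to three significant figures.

Eᵢ/kT = 0, 4.2748.
Z = Σ e^(−Eᵢ/kT) = e^(−0) + e^(−4.2748) = 1.0000 + 0.013915 = 1.0139.

Z = 1.01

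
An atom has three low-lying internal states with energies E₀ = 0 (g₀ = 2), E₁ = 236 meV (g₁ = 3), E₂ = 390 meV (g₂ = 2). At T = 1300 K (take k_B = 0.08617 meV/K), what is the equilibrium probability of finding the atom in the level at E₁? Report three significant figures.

0.150

k_BT = 0.08617 × 1300 K = 112.02 meV.
Eᵢ/kT = 0, 2.1068, 3.4815.
Z = Σ gᵢe^(−Eᵢ/kT) = 2·e^(−0) + 3·e^(−2.1068) + 2·e^(−3.4815) = 2.0000 + 0.36488 + 0.061522 = 2.4264.
P₁ = g₁ e^(−E₁/kT) / Z = 0.36488/2.4264 = 0.150.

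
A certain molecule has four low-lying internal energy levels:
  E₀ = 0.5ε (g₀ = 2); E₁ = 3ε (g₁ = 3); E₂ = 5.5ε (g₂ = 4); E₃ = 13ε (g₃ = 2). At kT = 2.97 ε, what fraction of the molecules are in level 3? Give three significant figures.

0.00731

Eᵢ/kT = 0.16835, 1.0101, 1.8519, 4.3771.
Z = Σ gᵢe^(−Eᵢ/kT) = 2·e^(−0.16835) + 3·e^(−1.0101) + 4·e^(−1.8519) + 2·e^(−4.3771) = 1.6901 + 1.0925 + 0.62775 + 0.025123 = 3.4355.
P₃ = g₃ e^(−E₃/kT) / Z = 0.025123/3.4355 = 0.00731.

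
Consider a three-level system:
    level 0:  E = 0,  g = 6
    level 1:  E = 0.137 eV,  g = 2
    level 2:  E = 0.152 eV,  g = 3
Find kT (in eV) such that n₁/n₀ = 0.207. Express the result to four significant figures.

0.2876 eV

n₁/n₀ = (g₁/g₀) exp[−(E₁−E₀)/kT] = 0.207.
⇒ (E₁−E₀)/kT = ln((2/6)/0.207) = ln(1.61031) = 0.476427.
kT = 0.137 eV / 0.476427 = 0.2876 eV.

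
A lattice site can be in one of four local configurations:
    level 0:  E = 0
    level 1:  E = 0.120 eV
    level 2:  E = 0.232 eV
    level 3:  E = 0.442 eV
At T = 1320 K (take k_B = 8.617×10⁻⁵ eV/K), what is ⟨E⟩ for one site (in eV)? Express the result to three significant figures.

k_BT = 8.617×10⁻⁵ × 1320 K = 0.11374 eV.
Eᵢ/kT = 0, 1.0550, 2.0397, 3.8861.
Z = Σ e^(−Eᵢ/kT) = e^(−0) + e^(−1.0550) + e^(−2.0397) + e^(−3.8861) = 1.0000 + 0.34819 + 0.13007 + 0.020525 = 1.4988.
⟨E⟩ = Σ Eᵢ e^(−Eᵢ/kT) / Z = (0·1.0000 + 0.120·0.34819 + 0.232·0.13007 + 0.442·0.020525) / 1.4988 = 0.0541 eV.

0.0541 eV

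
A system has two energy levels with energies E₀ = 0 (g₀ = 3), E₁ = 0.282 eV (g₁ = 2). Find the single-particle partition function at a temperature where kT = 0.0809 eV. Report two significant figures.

Eᵢ/kT = 0, 3.486.
Z = Σ gᵢe^(−Eᵢ/kT) = 3·e^(−0) + 2·e^(−3.486) = 3.000 + 0.06125 = 3.061.

Z = 3.1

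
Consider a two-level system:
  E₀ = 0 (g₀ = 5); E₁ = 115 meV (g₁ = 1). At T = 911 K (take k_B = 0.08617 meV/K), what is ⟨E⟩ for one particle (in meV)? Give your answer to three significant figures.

k_BT = 0.08617 × 911 K = 78.501 meV.
Eᵢ/kT = 0, 1.4649.
Z = Σ gᵢe^(−Eᵢ/kT) = 5·e^(−0) + 1·e^(−1.4649) = 5.0000 + 0.23110 = 5.2311.
⟨E⟩ = Σ Eᵢ gᵢe^(−Eᵢ/kT) / Z = (0·5.0000 + 115·0.23110) / 5.2311 = 5.08 meV.

5.08 meV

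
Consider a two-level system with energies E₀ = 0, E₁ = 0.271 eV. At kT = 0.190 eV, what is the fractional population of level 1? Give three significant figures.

0.194

Eᵢ/kT = 0, 1.4263.
Z = Σ e^(−Eᵢ/kT) = e^(−0) + e^(−1.4263) = 1.0000 + 0.24020 = 1.2402.
P₁ = e^(−E₁/kT) / Z = 0.24020/1.2402 = 0.194.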